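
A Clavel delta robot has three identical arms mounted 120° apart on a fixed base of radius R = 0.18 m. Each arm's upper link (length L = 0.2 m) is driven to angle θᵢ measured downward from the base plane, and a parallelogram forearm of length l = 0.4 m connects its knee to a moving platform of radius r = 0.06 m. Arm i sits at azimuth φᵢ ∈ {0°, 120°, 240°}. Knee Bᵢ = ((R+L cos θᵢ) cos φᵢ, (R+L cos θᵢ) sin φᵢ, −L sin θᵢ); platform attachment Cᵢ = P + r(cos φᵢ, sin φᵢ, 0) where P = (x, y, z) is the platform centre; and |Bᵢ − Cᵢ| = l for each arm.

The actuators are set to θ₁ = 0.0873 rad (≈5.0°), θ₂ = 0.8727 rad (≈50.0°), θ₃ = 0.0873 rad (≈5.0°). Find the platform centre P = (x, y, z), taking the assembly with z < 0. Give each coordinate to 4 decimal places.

φ1=0.0°: virtual centre (0.3192, 0.0000, -0.0174), radius l
arm 2 at φ=120.0°: e+L cos θ2 = 0.2486;  S2 = (-0.1243, 0.2153, -0.1532)
arm 3 at φ=240.0°: e+L cos θ3 = 0.3192;  S3 = (-0.1596, -0.2765, -0.0174)
eliminate P² terms by subtracting sphere 1 from 2 and 3
[-0.8870 0.4305 -0.2716]·P = -0.0170;  [-0.9577 -0.5529 0.0000]·P = 0.0000
Cramer: x(z) = 0.0104-0.1663z;  y(z) = -0.0180+0.2881z
into |P−S₁|² = l²: 1.1107z² + 0.1272z + -0.0640 = 0;  Δ = 0.3005;  z = -0.3040 or 0.1895 → z<0 root = -0.3040
x = 0.0610, y = -0.1056

(0.0610, -0.1056, -0.3040)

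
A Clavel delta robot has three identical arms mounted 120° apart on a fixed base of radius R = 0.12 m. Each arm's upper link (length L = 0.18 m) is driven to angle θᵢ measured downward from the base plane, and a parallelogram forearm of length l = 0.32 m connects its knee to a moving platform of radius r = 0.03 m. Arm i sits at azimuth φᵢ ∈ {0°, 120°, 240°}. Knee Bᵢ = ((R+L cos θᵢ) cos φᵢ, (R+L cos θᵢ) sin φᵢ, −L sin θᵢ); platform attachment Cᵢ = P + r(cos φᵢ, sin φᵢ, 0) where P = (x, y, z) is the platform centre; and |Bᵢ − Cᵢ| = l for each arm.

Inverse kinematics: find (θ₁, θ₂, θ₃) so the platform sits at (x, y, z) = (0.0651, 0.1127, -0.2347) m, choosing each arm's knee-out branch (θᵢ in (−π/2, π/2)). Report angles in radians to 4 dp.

rotate P by −φ1: (0.0651, 0.1127, -0.2347)
  A=0.0249, B=-0.2347, C=(l²−L²−A²−y'²−z²)/(2L)=0.0044
  √(A²+B²)=0.2360;  θ1 = -1.4651+1.5520 ≈ 0.0869
rotate P by −φ2: (0.0651, -0.1127, -0.2347)
  e−x'=0.0249;  (l²−L²−(e−x')²−y'²−z²)/2L = 0.0044
  θ2 = atan2(B,A) + arccos(C/0.2360) = 0.0872
arm 3 (φ=240.0°): x'=-0.1302, y'=0.0000
  A=0.2202, B=-0.2347, C=(l²−L²−A²−y'²−z²)/(2L)=-0.0932
  θ3 = atan2(B,A) + arccos(C/0.3218) = 1.0472

θ₁ = 0.0869, θ₂ = 0.0872, θ₃ = 1.0472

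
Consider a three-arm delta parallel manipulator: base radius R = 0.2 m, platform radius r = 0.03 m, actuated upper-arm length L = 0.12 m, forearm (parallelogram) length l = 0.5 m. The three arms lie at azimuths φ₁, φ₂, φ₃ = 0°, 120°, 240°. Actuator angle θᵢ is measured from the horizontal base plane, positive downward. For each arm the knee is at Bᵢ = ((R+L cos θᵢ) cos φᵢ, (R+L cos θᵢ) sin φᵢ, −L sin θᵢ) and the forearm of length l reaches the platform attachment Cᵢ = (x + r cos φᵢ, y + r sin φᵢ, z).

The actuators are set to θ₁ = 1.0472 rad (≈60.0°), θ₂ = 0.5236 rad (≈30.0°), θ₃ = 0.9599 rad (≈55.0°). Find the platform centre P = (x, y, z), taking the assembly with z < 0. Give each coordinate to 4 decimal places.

(-0.0459, 0.0562, -0.5171)

arm 1 at φ=0.0°: e+L cos θ1 = 0.2300;  S1 = (0.2300, 0.0000, -0.1039)
arm 2 at φ=120.0°: e+L cos θ2 = 0.2739;  S2 = (-0.1370, 0.2372, -0.0600)
S3 = (0.2388·cos240.0°, 0.2388·sin240.0°, -0.0983) = (-0.1194, -0.2068, -0.0983)
subtract pairs → two planes through P
plane₁₂: -0.7339x+0.4744y+0.0878z = 0.0149
Cramer: x(z) = -0.0120+0.0656z;  y(z) = 0.0130-0.0836z
quadratic in z: (1.0113)z²+(0.1739)z+(-0.1805)=0, √Δ=0.8720 → z ∈ {-0.5171, 0.3451}; z = -0.5171 (taking z<0)
x = -0.0459, y = 0.0562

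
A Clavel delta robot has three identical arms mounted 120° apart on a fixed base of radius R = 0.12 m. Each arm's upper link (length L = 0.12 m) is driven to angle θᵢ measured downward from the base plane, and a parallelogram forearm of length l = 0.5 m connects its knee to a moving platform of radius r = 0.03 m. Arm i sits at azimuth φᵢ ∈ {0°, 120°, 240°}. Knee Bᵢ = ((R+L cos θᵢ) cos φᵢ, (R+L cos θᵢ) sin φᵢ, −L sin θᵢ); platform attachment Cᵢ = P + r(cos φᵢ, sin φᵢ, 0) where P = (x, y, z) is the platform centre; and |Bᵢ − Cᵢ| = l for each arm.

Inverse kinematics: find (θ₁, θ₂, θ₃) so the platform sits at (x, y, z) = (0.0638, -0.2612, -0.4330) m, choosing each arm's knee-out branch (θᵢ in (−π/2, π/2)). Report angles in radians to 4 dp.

θ₁ = 0.2616, θ₂ = 1.3089, θ₃ = -0.2616

φ1=0.0° → target in arm frame (0.0638, -0.2612)
  A=0.0262, B=-0.4330, C=(l²−L²−A²−y'²−z²)/(2L)=-0.0867
  √(A²+B²)=0.4338;  θ1 = -1.5104+1.7719 ≈ 0.2616
arm 2 (φ=120.0°): x'=-0.2581, y'=0.0753
  A=0.3481, B=-0.4330, C=(l²−L²−A²−y'²−z²)/(2L)=-0.3281
  γ=atan2(-0.4330,0.3481)=-0.8937;  ψ=arccos(-0.5906)=2.2025;  θ2=γ+ψ≈1.3089
rotate P by −φ3: (0.1943, 0.1859, -0.4330)
  A cos θ + B sin θ = C:  -0.1043·cos θ + -0.4330·sin θ = 0.0112
  γ=atan2(-0.4330,-0.1043)=-1.8072;  ψ=arccos(0.0252)=1.5456;  θ3=γ+ψ≈-0.2616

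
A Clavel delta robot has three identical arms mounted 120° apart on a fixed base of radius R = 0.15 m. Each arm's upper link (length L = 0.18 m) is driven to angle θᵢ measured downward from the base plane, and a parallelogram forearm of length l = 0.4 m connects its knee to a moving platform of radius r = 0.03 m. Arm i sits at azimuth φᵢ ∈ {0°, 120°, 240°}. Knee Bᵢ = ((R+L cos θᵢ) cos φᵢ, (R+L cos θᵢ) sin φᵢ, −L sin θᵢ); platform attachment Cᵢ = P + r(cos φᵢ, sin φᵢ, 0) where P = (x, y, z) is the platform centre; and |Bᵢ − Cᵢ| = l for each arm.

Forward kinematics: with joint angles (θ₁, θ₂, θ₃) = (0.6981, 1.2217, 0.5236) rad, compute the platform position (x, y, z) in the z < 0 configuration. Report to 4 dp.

(0.0384, -0.1187, -0.4283)

φ1=0.0°: virtual centre (0.2579, 0.0000, -0.1157), radius l
φ2=120.0°: virtual centre (-0.0908, 0.1572, -0.1691), radius l
O3 = (0.2759·cos240.0°, 0.2759·sin240.0°, -0.0900) = (-0.1379, -0.2389, -0.0900)
eliminate P² terms by subtracting sphere 1 from 2 and 3
[-0.6974 0.3145 -0.1069]·P = -0.0183;  [-0.7917 -0.4778 0.0514]·P = 0.0043
det = 0.5822;  x = 0.0127+-0.0600z,  y = -0.0301+0.2069z
sphere 1 gives Az²+Bz+C=0 with A=1.0464, B=0.2484, C=-0.0856;  B²−4AC=0.4199;  roots -0.4283, 0.1910;  negative root z = -0.4283
x = 0.0384, y = -0.1187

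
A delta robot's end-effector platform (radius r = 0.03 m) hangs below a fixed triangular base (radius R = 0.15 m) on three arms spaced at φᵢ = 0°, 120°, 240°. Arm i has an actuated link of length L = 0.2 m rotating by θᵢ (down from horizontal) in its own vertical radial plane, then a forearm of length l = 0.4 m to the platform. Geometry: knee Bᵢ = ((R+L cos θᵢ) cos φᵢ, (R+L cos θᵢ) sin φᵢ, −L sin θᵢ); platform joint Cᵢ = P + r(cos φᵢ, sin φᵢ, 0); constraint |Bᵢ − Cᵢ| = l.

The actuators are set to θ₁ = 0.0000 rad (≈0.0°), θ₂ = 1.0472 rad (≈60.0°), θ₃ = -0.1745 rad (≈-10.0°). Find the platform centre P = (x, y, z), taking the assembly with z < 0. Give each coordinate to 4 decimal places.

φ1=0.0°: virtual centre (0.3200, 0.0000, 0.0000), radius l
φ2=120.0°: virtual centre (-0.1100, 0.1905, -0.1732), radius l
O3 = (0.3170·cos240.0°, 0.3170·sin240.0°, 0.0347) = (-0.1585, -0.2745, 0.0347)
|O₂|²−|O₁|² = -0.0240;  |O₃|²−|O₁|² = -0.0007
linear system: -0.8600x+0.3811y = -0.0240−-0.3464z; -0.9570x+-0.5490y = -0.0007−0.0694z
Cramer: x(z) = 0.0161-0.1956z;  y(z) = -0.0267+0.4675z
sphere 1 gives Az²+Bz+C=0 with A=1.2569, B=0.0940, C=-0.0669;  B²−4AC=0.3453;  roots -0.2711, 0.1964;  negative root z = -0.2711
x = 0.0691, y = -0.1535

(0.0691, -0.1535, -0.2711)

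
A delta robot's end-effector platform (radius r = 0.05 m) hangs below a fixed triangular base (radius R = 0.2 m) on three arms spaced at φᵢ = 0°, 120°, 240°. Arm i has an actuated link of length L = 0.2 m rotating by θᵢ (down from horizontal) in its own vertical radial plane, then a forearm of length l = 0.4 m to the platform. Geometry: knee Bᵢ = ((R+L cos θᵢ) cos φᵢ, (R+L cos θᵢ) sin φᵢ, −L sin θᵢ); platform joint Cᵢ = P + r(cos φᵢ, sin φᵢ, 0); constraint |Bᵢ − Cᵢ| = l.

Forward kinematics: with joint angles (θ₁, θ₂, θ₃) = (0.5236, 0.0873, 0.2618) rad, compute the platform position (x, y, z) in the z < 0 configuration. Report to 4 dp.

arm 1 at φ=0.0°: (R−r)+L cos θ1 = 0.3232;  O1 = (0.3232, 0.0000, -0.1000)
O2 = (0.3492·cos120.0°, 0.3492·sin120.0°, -0.0174) = (-0.1746, 0.3024, -0.0174)
O3 = (0.3432·cos240.0°, 0.3432·sin240.0°, -0.0518) = (-0.1716, -0.2972, -0.0518)
eliminate P² terms by subtracting sphere 1 from 2 and 3
linear system: -0.9956x+0.6049y = 0.0078−0.1651z; -0.9896x+-0.5944y = 0.0060−0.0965z
det = 1.1904;  x = -0.0069+0.1315z,  y = 0.0015+-0.0566z
quadratic in z: (1.0205)z²+(0.1130)z+(-0.0410)=0, √Δ=0.4244 → z ∈ {-0.2633, 0.1526}; z = -0.2633 (taking z<0)
x = -0.0416, y = 0.0164

(-0.0416, 0.0164, -0.2633)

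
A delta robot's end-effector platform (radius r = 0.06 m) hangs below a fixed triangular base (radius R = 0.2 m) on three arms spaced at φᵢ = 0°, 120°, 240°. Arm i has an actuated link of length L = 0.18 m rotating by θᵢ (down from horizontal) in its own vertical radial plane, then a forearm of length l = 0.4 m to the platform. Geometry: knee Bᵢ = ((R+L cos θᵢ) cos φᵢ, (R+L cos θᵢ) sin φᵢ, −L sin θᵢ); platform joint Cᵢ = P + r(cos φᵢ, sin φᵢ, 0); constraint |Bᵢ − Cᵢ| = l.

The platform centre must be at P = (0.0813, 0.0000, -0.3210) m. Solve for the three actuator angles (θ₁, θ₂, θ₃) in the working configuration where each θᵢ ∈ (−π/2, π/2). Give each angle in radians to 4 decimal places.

φ1=0.0° → target in arm frame (0.0813, 0.0000)
  A=0.0587, B=-0.3210, C=(l²−L²−A²−y'²−z²)/(2L)=0.0586
  √(A²+B²)=0.3263;  θ1 = -1.3899+1.3901 ≈ 0.0002
rotate P by −φ2: (-0.0406, -0.0704, -0.3210)
  e−x'=0.1806;  (l²−L²−(e−x')²−y'²−z²)/2L = -0.0362
  √(A²+B²)=0.3683;  θ2 = -1.0582+1.6692 ≈ 0.6110
φ3=240.0° → target in arm frame (-0.0407, 0.0704)
  A cos θ + B sin θ = C:  0.1807·cos θ + -0.3210·sin θ = -0.0362
  θ3 = atan2(B,A) + arccos(C/0.3683) = 0.6110

θ₁ = 0.0002, θ₂ = 0.6110, θ₃ = 0.6110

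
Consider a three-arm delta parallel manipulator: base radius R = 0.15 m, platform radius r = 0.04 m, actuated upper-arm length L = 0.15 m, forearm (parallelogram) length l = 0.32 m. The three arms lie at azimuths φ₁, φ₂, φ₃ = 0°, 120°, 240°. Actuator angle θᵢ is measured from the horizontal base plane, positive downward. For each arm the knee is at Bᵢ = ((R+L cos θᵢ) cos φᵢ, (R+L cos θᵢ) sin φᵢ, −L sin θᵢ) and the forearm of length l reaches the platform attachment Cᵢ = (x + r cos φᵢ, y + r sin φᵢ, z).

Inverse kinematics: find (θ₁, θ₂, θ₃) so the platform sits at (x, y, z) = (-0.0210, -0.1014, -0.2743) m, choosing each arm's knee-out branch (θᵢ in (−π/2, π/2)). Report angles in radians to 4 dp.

rotate P by −φ1: (-0.0210, -0.1014, -0.2743)
  e−x'=0.1310;  (l²−L²−(e−x')²−y'²−z²)/2L = -0.0759
  √(A²+B²)=0.3040;  θ1 = -1.1252+1.8233 ≈ 0.6981
arm 2 (φ=120.0°): x'=-0.0773, y'=0.0689
  e−x'=0.1873;  (l²−L²−(e−x')²−y'²−z²)/2L = -0.1172
  γ=atan2(-0.2743,0.1873)=-0.9717;  ψ=arccos(-0.3530)=1.9315;  θ2=γ+ψ≈0.9599
rotate P by −φ3: (0.0983, 0.0325, -0.2743)
  A=0.0117, B=-0.2743, C=(l²−L²−A²−y'²−z²)/(2L)=0.0116
  √(A²+B²)=0.2745;  θ3 = -1.5282+1.5287 ≈ 0.0005

θ₁ = 0.6981, θ₂ = 0.9599, θ₃ = 0.0005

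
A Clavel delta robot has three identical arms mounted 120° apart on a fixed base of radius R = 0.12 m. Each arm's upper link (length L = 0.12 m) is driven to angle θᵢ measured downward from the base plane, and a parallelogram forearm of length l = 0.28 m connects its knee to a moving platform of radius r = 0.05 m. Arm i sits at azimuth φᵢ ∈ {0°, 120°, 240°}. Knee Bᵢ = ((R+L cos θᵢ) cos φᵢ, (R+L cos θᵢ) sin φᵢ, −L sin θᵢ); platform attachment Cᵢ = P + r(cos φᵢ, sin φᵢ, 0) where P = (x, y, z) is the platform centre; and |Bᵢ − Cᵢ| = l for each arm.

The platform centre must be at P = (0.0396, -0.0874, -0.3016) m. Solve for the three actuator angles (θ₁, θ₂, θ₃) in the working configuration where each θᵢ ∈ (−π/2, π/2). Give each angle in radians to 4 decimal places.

θ₁ = 0.6106, θ₂ = 1.2218, θ₃ = 0.5234

rotate P by −φ1: (0.0396, -0.0874, -0.3016)
  A cos θ + B sin θ = C:  0.0304·cos θ + -0.3016·sin θ = -0.1480
  θ1 = atan2(B,A) + arccos(C/0.3031) = 0.6106
arm 2 (φ=120.0°): x'=-0.0955, y'=0.0094
  A cos θ + B sin θ = C:  0.1655·cos θ + -0.3016·sin θ = -0.2268
  √(A²+B²)=0.3440;  θ2 = -1.0689+2.2907 ≈ 1.2218
arm 3 (φ=240.0°): x'=0.0559, y'=0.0780
  A=0.0141, B=-0.3016, C=(l²−L²−A²−y'²−z²)/(2L)=-0.1385
  γ=atan2(-0.3016,0.0141)=-1.5240;  ψ=arccos(-0.4588)=2.0474;  θ3=γ+ψ≈0.5234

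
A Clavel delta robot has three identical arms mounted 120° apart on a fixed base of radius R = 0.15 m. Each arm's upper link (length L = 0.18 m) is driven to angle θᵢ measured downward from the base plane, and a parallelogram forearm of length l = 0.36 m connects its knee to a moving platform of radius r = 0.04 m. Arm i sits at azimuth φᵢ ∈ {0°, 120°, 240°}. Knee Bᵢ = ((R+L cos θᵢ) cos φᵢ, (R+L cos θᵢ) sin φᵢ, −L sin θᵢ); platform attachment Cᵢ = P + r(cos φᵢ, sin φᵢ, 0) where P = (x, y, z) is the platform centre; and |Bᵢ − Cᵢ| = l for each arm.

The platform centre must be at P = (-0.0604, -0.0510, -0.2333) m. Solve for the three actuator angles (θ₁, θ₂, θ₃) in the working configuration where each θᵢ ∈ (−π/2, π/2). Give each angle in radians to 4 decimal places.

arm 1 (φ=0.0°): x'=-0.0604, y'=-0.0510
  e−x'=0.1704;  (l²−L²−(e−x')²−y'²−z²)/2L = 0.0309
  γ=atan2(-0.2333,0.1704)=-0.9400;  ψ=arccos(0.1071)=1.4635;  θ1=γ+ψ≈0.5236
rotate P by −φ2: (-0.0140, 0.0778, -0.2333)
  A=0.1240, B=-0.2333, C=(l²−L²−A²−y'²−z²)/(2L)=0.0593
  θ2 = atan2(B,A) + arccos(C/0.2642) = 0.2620
arm 3 (φ=240.0°): x'=0.0744, y'=-0.0268
  e−x'=0.0356;  (l²−L²−(e−x')²−y'²−z²)/2L = 0.1133
  √(A²+B²)=0.2360;  θ3 = -1.4192+1.0701 ≈ -0.3491

θ₁ = 0.5236, θ₂ = 0.2620, θ₃ = -0.3491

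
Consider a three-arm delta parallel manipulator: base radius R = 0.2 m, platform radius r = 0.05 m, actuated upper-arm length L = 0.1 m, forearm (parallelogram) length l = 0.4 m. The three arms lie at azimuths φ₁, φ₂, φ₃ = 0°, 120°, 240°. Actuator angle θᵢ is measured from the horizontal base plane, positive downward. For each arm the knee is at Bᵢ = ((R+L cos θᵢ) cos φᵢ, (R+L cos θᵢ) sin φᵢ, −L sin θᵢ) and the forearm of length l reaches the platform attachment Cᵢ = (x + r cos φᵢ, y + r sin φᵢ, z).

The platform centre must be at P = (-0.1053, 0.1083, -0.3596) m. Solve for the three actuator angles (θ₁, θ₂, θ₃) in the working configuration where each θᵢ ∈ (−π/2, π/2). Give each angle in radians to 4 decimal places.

θ₁ = 1.3085, θ₂ = -0.2618, θ₃ = 0.9597

rotate P by −φ1: (-0.1053, 0.1083, -0.3596)
  e−x'=0.2553;  (l²−L²−(e−x')²−y'²−z²)/2L = -0.2811
  √(A²+B²)=0.4410;  θ1 = -0.9534+2.2619 ≈ 1.3085
φ2=120.0° → target in arm frame (0.1464, 0.0370)
  A cos θ + B sin θ = C:  0.0036·cos θ + -0.3596·sin θ = 0.0965
  √(A²+B²)=0.3596;  θ2 = -1.5609+1.2991 ≈ -0.2618
arm 3 (φ=240.0°): x'=-0.0411, y'=-0.1453
  e−x'=0.1911;  (l²−L²−(e−x')²−y'²−z²)/2L = -0.1849
  γ=atan2(-0.3596,0.1911)=-1.0822;  ψ=arccos(-0.4539)=2.0420;  θ3=γ+ψ≈0.9597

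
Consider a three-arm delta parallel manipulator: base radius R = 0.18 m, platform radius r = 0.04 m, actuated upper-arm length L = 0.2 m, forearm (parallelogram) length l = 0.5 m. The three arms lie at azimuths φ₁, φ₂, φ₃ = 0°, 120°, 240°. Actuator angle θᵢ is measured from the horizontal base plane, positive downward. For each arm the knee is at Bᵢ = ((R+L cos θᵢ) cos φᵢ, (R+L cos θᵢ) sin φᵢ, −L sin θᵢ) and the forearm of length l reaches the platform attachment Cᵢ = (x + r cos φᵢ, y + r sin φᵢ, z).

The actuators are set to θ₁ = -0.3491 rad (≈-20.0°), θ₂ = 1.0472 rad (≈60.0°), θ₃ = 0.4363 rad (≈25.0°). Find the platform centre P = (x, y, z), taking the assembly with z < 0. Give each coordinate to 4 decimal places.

arm 1 at φ=0.0°: (R−r)+L cos θ1 = 0.3279;  S1 = (0.3279, 0.0000, 0.0684)
S2 = (0.2400·cos120.0°, 0.2400·sin120.0°, -0.1732) = (-0.1200, 0.2078, -0.1732)
S3 = (0.3213·cos240.0°, 0.3213·sin240.0°, -0.0845) = (-0.1606, -0.2782, -0.0845)
eliminate P² terms by subtracting sphere 1 from 2 and 3
plane₁₂: -0.8959x+0.4157y+-0.4832z = -0.0246
Cramer: x(z) = 0.0160-0.4378z;  y(z) = -0.0247+0.2191z
sphere 1 gives Az²+Bz+C=0 with A=1.2396, B=0.1254, C=-0.1474;  B²−4AC=0.7466;  roots -0.3991, 0.2979;  negative root z = -0.3991
x = 0.1907, y = -0.1122

(0.1907, -0.1122, -0.3991)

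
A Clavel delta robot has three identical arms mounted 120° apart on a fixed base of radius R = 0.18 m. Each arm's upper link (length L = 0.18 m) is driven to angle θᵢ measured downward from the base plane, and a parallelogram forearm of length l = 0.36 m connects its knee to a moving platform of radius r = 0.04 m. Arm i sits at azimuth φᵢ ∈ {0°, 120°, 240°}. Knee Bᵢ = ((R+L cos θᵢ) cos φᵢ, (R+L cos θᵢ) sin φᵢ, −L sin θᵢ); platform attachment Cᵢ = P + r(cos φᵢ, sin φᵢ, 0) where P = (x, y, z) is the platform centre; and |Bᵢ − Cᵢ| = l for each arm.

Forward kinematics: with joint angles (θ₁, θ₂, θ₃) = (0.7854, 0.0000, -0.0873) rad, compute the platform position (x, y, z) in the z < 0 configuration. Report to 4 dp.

(-0.0833, -0.0058, -0.2090)

arm 1 at φ=0.0°: e+L cos θ1 = 0.2673;  centre 1 = (0.2673, 0.0000, -0.1273)
φ2=120.0°: virtual centre (-0.1600, 0.2771, 0.0000), radius l
centre 3 = (0.3193·cos240.0°, 0.3193·sin240.0°, 0.0157) = (-0.1597, -0.2765, 0.0157)
|centre ₂|²−|centre ₁|² = 0.0148;  |centre ₃|²−|centre ₁|² = 0.0146
[-0.8546 0.5543 0.2546]·P = 0.0148;  [-0.8539 -0.5531 0.2859]·P = 0.0146
Cramer: x(z) = -0.0172+0.3164z;  y(z) = 0.0002+0.0285z
quadratic in z: (1.1009)z²+(0.0746)z+(-0.0325)=0, √Δ=0.3855 → z ∈ {-0.2090, 0.1412}; z = -0.2090 (taking z<0)
x = -0.0833, y = -0.0058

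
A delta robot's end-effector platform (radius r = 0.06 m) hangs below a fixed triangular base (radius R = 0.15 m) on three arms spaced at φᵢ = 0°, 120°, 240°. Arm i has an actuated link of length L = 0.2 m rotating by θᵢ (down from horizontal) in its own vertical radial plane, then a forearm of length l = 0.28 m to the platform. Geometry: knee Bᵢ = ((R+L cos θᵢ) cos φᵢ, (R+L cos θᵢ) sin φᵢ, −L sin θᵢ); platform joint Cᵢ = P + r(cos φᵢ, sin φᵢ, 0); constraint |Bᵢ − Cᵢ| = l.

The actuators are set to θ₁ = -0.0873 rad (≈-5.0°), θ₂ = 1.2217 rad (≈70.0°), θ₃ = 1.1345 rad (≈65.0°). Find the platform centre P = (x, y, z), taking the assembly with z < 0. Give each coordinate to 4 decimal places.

arm 1 at φ=0.0°: e+L cos θ1 = 0.2892;  centre 1 = (0.2892, 0.0000, 0.0174)
arm 2 at φ=120.0°: e+L cos θ2 = 0.1584;  centre 2 = (-0.0792, 0.1372, -0.1879)
φ3=240.0°: virtual centre (-0.0873, -0.1511, -0.1813), radius l
|centre ₂|²−|centre ₁|² = -0.0235;  |centre ₃|²−|centre ₁|² = -0.0206
linear system: -0.7369x+0.2744y = -0.0235−-0.4107z; -0.7530x+-0.3023y = -0.0206−-0.3974z
Cramer: x(z) = 0.0298-0.5431z;  y(z) = -0.0059+0.0383z
sphere 1 gives Az²+Bz+C=0 with A=1.2965, B=0.2465, C=-0.0107;  B²−4AC=0.1165;  roots -0.2267, 0.0365;  negative root z = -0.2267
x = 0.1529, y = -0.0145

(0.1529, -0.0145, -0.2267)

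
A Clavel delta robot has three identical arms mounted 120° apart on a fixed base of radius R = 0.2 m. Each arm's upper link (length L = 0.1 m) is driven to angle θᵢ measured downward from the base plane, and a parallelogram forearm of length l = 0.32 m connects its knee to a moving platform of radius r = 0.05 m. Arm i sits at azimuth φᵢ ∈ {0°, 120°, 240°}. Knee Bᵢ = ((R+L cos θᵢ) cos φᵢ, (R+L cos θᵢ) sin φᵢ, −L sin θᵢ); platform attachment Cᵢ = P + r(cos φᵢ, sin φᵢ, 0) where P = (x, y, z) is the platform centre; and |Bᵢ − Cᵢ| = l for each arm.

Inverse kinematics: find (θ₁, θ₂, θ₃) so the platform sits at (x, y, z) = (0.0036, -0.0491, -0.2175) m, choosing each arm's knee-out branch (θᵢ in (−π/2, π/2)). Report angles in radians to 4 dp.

θ₁ = 0.1752, θ₂ = 0.6111, θ₃ = -0.2623

rotate P by −φ1: (0.0036, -0.0491, -0.2175)
  A=0.1464, B=-0.2175, C=(l²−L²−A²−y'²−z²)/(2L)=0.1062
  θ1 = atan2(B,A) + arccos(C/0.2622) = 0.1752
φ2=120.0° → target in arm frame (-0.0443, 0.0214)
  A=0.1943, B=-0.2175, C=(l²−L²−A²−y'²−z²)/(2L)=0.0344
  γ=atan2(-0.2175,0.1943)=-0.8416;  ψ=arccos(0.1178)=1.4527;  θ2=γ+ψ≈0.6111
φ3=240.0° → target in arm frame (0.0407, 0.0277)
  e−x'=0.1093;  (l²−L²−(e−x')²−y'²−z²)/2L = 0.1619
  γ=atan2(-0.2175,0.1093)=-1.1052;  ψ=arccos(0.6653)=0.8429;  θ3=γ+ψ≈-0.2623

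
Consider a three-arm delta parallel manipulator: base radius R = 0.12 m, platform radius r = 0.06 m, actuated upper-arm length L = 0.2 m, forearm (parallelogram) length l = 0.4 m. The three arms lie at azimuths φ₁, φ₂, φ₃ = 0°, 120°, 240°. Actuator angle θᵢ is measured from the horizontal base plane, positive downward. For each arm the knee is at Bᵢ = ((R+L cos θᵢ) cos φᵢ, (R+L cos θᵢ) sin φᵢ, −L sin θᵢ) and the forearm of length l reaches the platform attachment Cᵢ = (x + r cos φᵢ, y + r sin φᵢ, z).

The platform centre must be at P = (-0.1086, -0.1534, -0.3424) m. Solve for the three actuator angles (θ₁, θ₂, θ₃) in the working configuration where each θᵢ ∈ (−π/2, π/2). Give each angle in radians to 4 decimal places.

φ1=0.0° → target in arm frame (-0.1086, -0.1534)
  A=0.1686, B=-0.3424, C=(l²−L²−A²−y'²−z²)/(2L)=-0.1230
  γ=atan2(-0.3424,0.1686)=-1.1132;  ψ=arccos(-0.3222)=1.8989;  θ1=γ+ψ≈0.7857
rotate P by −φ2: (-0.0785, 0.1708, -0.3424)
  A cos θ + B sin θ = C:  0.1385·cos θ + -0.3424·sin θ = -0.1140
  γ=atan2(-0.3424,0.1385)=-1.1863;  ψ=arccos(-0.3086)=1.8845;  θ2=γ+ψ≈0.6982
arm 3 (φ=240.0°): x'=0.1871, y'=-0.0174
  e−x'=-0.1271;  (l²−L²−(e−x')²−y'²−z²)/2L = -0.0343
  θ3 = atan2(B,A) + arccos(C/0.3652) = -0.2616

θ₁ = 0.7857, θ₂ = 0.6982, θ₃ = -0.2616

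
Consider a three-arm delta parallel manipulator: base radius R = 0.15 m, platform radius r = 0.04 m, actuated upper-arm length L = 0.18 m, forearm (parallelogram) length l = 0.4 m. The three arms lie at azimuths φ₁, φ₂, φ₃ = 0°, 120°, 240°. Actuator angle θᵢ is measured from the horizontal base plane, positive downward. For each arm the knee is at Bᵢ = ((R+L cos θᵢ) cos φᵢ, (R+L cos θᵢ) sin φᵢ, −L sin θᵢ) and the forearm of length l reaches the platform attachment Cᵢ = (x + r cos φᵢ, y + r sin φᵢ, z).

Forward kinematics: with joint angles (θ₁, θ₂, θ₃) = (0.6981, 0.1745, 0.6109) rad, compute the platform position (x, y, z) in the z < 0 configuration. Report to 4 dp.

(-0.0520, 0.0622, -0.3730)

S1 = (0.2479·cos0.0°, 0.2479·sin0.0°, -0.1157) = (0.2479, 0.0000, -0.1157)
arm 2 at φ=120.0°: (R−r)+L cos θ2 = 0.2873;  S2 = (-0.1436, 0.2488, -0.0313)
φ3=240.0°: virtual centre (-0.1287, -0.2230, -0.1032), radius l
|S₂|²−|S₁|² = 0.0087;  |S₃|²−|S₁|² = 0.0021
plane₁₂: -0.7830x+0.4976y+0.1689z = 0.0087
Cramer: x(z) = -0.0068+0.1211z;  y(z) = 0.0067-0.1488z
into |P−S₁|² = l²: 1.0368z² + 0.1677z + -0.0817 = 0;  Δ = 0.3670;  z = -0.3730 or 0.2113 → z<0 root = -0.3730
x = -0.0520, y = 0.0622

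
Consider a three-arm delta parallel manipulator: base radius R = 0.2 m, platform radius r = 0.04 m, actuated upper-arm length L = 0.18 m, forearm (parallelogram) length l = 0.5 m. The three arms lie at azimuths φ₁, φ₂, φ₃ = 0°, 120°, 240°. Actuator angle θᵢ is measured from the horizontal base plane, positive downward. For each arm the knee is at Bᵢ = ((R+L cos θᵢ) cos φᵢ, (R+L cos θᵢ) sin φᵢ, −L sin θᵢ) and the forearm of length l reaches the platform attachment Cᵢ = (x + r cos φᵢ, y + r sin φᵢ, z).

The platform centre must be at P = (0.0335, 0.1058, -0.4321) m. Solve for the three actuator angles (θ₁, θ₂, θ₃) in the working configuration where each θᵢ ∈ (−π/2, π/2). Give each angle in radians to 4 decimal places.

rotate P by −φ1: (0.0335, 0.1058, -0.4321)
  A=0.1265, B=-0.4321, C=(l²−L²−A²−y'²−z²)/(2L)=0.0103
  √(A²+B²)=0.4502;  θ1 = -1.2860+1.5480 ≈ 0.2620
arm 2 (φ=120.0°): x'=0.0749, y'=-0.0819
  A cos θ + B sin θ = C:  0.0851·cos θ + -0.4321·sin θ = 0.0470
  θ2 = atan2(B,A) + arccos(C/0.4404) = 0.0875
arm 3 (φ=240.0°): x'=-0.1084, y'=-0.0239
  A=0.2684, B=-0.4321, C=(l²−L²−A²−y'²−z²)/(2L)=-0.1159
  θ3 = atan2(B,A) + arccos(C/0.5087) = 0.7856

θ₁ = 0.2620, θ₂ = 0.0875, θ₃ = 0.7856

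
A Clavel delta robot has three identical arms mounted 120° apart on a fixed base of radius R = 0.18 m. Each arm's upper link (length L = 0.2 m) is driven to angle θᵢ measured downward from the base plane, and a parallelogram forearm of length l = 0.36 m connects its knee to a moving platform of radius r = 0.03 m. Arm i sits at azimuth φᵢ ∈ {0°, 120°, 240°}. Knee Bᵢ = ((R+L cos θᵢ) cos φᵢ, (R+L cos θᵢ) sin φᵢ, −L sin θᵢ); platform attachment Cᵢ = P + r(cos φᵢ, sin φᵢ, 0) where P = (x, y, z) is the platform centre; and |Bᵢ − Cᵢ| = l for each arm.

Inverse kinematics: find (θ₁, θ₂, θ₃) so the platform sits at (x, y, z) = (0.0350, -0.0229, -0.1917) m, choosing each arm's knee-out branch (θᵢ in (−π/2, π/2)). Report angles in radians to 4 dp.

arm 1 (φ=0.0°): x'=0.0350, y'=-0.0229
  A=0.1150, B=-0.1917, C=(l²−L²−A²−y'²−z²)/(2L)=0.0978
  θ1 = atan2(B,A) + arccos(C/0.2235) = 0.0878
arm 2 (φ=120.0°): x'=-0.0373, y'=-0.0189
  e−x'=0.1873;  (l²−L²−(e−x')²−y'²−z²)/2L = 0.0435
  γ=atan2(-0.1917,0.1873)=-0.7969;  ψ=arccos(0.1623)=1.4078;  θ2=γ+ψ≈0.6108
arm 3 (φ=240.0°): x'=0.0023, y'=0.0418
  A=0.1477, B=-0.1917, C=(l²−L²−A²−y'²−z²)/(2L)=0.0733
  √(A²+B²)=0.2420;  θ3 = -0.9144+1.2632 ≈ 0.3488

θ₁ = 0.0878, θ₂ = 0.6108, θ₃ = 0.3488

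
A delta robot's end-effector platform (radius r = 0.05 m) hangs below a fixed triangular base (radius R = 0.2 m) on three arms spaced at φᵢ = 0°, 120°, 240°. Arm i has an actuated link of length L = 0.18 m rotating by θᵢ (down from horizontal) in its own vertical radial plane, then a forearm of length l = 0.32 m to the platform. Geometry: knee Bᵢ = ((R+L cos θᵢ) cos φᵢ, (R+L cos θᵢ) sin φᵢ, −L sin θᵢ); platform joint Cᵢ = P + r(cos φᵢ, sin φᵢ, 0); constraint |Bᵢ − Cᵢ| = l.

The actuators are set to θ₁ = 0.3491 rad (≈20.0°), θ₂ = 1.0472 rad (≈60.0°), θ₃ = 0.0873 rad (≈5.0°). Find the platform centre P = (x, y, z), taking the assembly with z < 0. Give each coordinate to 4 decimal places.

φ1=0.0°: virtual centre (0.3191, 0.0000, -0.0616), radius l
centre 2 = (0.2400·cos120.0°, 0.2400·sin120.0°, -0.1559) = (-0.1200, 0.2078, -0.1559)
φ3=240.0°: virtual centre (-0.1647, -0.2852, -0.0157), radius l
eliminate P² terms by subtracting sphere 1 from 2 and 3
[-0.8783 0.4157 -0.1886]·P = -0.0237;  [-0.9676 -0.5704 0.0918]·P = 0.0031
Cramer: x(z) = 0.0136-0.0769z;  y(z) = -0.0284+0.2913z
quadratic in z: (1.0908)z²+(0.1536)z+(-0.0044)=0, √Δ=0.2073 → z ∈ {-0.1654, 0.0246}; z = -0.1654 (taking z<0)
x = 0.0263, y = -0.0766

(0.0263, -0.0766, -0.1654)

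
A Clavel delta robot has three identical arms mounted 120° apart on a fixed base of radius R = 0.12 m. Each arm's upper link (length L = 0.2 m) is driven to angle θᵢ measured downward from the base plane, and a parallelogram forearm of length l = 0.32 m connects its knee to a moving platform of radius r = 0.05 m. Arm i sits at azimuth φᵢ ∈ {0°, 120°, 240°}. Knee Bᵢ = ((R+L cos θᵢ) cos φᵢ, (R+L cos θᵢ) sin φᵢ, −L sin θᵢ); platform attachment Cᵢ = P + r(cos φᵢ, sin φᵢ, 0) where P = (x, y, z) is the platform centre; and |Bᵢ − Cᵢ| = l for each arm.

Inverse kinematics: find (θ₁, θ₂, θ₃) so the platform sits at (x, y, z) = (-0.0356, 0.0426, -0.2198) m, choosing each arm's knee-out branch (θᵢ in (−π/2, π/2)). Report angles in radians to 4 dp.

θ₁ = 0.4364, θ₂ = -0.0873, θ₃ = 0.3489

rotate P by −φ1: (-0.0356, 0.0426, -0.2198)
  A=0.1056, B=-0.2198, C=(l²−L²−A²−y'²−z²)/(2L)=0.0028
  θ1 = atan2(B,A) + arccos(C/0.2439) = 0.4364
arm 2 (φ=120.0°): x'=0.0547, y'=0.0095
  e−x'=0.0153;  (l²−L²−(e−x')²−y'²−z²)/2L = 0.0344
  θ2 = atan2(B,A) + arccos(C/0.2203) = -0.0873
arm 3 (φ=240.0°): x'=-0.0191, y'=-0.0521
  A cos θ + B sin θ = C:  0.0891·cos θ + -0.2198·sin θ = 0.0086
  √(A²+B²)=0.2372;  θ3 = -1.1857+1.5346 ≈ 0.3489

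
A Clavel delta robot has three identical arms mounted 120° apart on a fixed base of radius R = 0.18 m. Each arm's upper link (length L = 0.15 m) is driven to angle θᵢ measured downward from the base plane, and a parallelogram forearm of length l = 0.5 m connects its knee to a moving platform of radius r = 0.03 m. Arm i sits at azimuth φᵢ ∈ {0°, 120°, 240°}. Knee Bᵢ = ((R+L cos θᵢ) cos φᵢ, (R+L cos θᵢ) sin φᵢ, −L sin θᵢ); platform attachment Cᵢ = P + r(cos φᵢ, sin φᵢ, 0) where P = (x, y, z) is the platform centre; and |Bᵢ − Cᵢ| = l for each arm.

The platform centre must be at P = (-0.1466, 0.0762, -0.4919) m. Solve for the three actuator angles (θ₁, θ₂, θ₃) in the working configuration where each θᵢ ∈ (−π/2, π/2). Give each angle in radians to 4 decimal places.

θ₁ = 1.2218, θ₂ = 0.1746, θ₃ = 0.6982

arm 1 (φ=0.0°): x'=-0.1466, y'=0.0762
  A cos θ + B sin θ = C:  0.2966·cos θ + -0.4919·sin θ = -0.3608
  γ=atan2(-0.4919,0.2966)=-1.0282;  ψ=arccos(-0.6282)=2.2500;  θ1=γ+ψ≈1.2218
φ2=120.0° → target in arm frame (0.1393, 0.0889)
  A=0.0107, B=-0.4919, C=(l²−L²−A²−y'²−z²)/(2L)=-0.0749
  √(A²+B²)=0.4920;  θ2 = -1.5490+1.7237 ≈ 0.1746
rotate P by −φ3: (0.0073, -0.1651, -0.4919)
  A cos θ + B sin θ = C:  0.1427·cos θ + -0.4919·sin θ = -0.2069
  θ3 = atan2(B,A) + arccos(C/0.5122) = 0.6982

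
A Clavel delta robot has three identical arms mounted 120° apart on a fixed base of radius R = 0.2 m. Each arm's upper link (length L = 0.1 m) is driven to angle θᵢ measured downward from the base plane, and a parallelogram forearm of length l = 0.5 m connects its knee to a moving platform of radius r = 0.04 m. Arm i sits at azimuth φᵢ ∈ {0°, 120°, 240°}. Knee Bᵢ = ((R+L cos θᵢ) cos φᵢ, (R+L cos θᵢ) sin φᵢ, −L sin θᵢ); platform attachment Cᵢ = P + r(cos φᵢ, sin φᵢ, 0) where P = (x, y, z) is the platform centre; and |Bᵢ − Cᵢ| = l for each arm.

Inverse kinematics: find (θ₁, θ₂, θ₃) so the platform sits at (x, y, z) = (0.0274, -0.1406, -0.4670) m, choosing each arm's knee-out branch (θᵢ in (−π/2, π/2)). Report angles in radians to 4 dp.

φ1=0.0° → target in arm frame (0.0274, -0.1406)
  e−x'=0.1326;  (l²−L²−(e−x')²−y'²−z²)/2L = -0.0772
  θ1 = atan2(B,A) + arccos(C/0.4855) = 0.4364
φ2=120.0° → target in arm frame (-0.1355, 0.0466)
  A cos θ + B sin θ = C:  0.2955·cos θ + -0.4670·sin θ = -0.3378
  √(A²+B²)=0.5526;  θ2 = -1.0067+2.2284 ≈ 1.2217
arm 3 (φ=240.0°): x'=0.1081, y'=0.0940
  e−x'=0.0519;  (l²−L²−(e−x')²−y'²−z²)/2L = 0.0519
  θ3 = atan2(B,A) + arccos(C/0.4699) = 0.0002

θ₁ = 0.4364, θ₂ = 1.2217, θ₃ = 0.0002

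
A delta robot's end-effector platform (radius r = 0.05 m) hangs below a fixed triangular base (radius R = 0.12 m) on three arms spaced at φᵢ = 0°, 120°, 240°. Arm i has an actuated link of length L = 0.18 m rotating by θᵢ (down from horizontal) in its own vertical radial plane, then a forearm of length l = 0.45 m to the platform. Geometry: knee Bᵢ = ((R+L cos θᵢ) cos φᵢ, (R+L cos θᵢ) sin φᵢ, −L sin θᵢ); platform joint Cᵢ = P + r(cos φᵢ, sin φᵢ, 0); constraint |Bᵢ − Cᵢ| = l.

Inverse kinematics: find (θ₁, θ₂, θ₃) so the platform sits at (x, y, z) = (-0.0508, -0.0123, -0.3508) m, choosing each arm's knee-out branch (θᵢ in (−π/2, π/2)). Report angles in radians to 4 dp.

arm 1 (φ=0.0°): x'=-0.0508, y'=-0.0123
  A=0.1208, B=-0.3508, C=(l²−L²−A²−y'²−z²)/(2L)=0.0897
  √(A²+B²)=0.3710;  θ1 = -1.2392+1.3266 ≈ 0.0874
arm 2 (φ=120.0°): x'=0.0147, y'=0.0501
  A cos θ + B sin θ = C:  0.0553·cos θ + -0.3508·sin θ = 0.1152
  γ=atan2(-0.3508,0.0553)=-1.4146;  ψ=arccos(0.3244)=1.2404;  θ2=γ+ψ≈-0.1742
arm 3 (φ=240.0°): x'=0.0361, y'=-0.0378
  A cos θ + B sin θ = C:  0.0339·cos θ + -0.3508·sin θ = 0.1235
  γ=atan2(-0.3508,0.0339)=-1.4743;  ψ=arccos(0.3504)=1.2128;  θ3=γ+ψ≈-0.2615

θ₁ = 0.0874, θ₂ = -0.1742, θ₃ = -0.2615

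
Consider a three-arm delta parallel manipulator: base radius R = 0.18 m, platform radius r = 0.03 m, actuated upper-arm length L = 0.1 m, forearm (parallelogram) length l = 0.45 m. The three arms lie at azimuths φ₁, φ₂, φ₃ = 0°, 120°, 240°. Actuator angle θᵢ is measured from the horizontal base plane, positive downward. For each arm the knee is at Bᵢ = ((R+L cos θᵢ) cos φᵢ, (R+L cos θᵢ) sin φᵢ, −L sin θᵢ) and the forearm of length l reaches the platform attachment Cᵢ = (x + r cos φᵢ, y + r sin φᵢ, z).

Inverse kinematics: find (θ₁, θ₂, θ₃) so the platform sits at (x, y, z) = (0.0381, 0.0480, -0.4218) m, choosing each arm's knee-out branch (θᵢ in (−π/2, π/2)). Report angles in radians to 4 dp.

arm 1 (φ=0.0°): x'=0.0381, y'=0.0480
  A cos θ + B sin θ = C:  0.1119·cos θ + -0.4218·sin θ = -0.0012
  γ=atan2(-0.4218,0.1119)=-1.3115;  ψ=arccos(-0.0028)=1.5736;  θ1=γ+ψ≈0.2621
φ2=120.0° → target in arm frame (0.0225, -0.0570)
  e−x'=0.1275;  (l²−L²−(e−x')²−y'²−z²)/2L = -0.0246
  √(A²+B²)=0.4406;  θ2 = -1.2773+1.6266 ≈ 0.3493
rotate P by −φ3: (-0.0606, 0.0090, -0.4218)
  e−x'=0.2106;  (l²−L²−(e−x')²−y'²−z²)/2L = -0.1493
  θ3 = atan2(B,A) + arccos(C/0.4715) = 0.7853

θ₁ = 0.2621, θ₂ = 0.3493, θ₃ = 0.7853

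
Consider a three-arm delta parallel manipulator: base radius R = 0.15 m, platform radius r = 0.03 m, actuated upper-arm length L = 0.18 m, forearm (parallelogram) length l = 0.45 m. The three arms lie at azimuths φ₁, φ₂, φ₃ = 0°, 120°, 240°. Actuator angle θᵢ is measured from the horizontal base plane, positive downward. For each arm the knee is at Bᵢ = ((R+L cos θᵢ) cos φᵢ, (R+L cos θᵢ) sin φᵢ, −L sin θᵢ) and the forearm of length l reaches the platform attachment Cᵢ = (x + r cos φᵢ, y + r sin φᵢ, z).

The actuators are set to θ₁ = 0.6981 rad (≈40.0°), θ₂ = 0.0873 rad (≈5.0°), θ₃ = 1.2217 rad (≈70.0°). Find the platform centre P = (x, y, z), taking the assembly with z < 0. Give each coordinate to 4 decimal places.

O1 = (0.2579·cos0.0°, 0.2579·sin0.0°, -0.1157) = (0.2579, 0.0000, -0.1157)
O2 = (0.2993·cos120.0°, 0.2993·sin120.0°, -0.0157) = (-0.1497, 0.2592, -0.0157)
φ3=240.0°: virtual centre (-0.0908, -0.1572, -0.1691), radius l
eliminate P² terms by subtracting sphere 1 from 2 and 3
linear system: -0.8151x+0.5184y = 0.0099−0.2000z; -0.6974x+-0.3145y = -0.0183−-0.1069z
Cramer: x(z) = 0.0103+0.0121z;  y(z) = 0.0354-0.3667z
sphere 1 gives Az²+Bz+C=0 with A=1.1347, B=0.1994, C=-0.1266;  B²−4AC=0.6142;  roots -0.4332, 0.2575;  negative root z = -0.4332
x = 0.0051, y = 0.1943

(0.0051, 0.1943, -0.4332)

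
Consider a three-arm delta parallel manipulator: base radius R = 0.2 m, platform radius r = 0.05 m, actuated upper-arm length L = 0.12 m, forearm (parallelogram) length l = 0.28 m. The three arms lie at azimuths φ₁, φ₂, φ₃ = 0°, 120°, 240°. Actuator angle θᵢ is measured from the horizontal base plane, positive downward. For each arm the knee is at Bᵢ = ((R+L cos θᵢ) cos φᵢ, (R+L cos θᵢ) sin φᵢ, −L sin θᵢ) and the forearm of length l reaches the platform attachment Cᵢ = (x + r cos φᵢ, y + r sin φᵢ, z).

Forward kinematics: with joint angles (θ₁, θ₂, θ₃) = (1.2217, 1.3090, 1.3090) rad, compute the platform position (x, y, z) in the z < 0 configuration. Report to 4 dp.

centre 1 = (0.1910·cos0.0°, 0.1910·sin0.0°, -0.1128) = (0.1910, 0.0000, -0.1128)
centre 2 = (0.1811·cos120.0°, 0.1811·sin120.0°, -0.1159) = (-0.0905, 0.1568, -0.1159)
arm 3 at φ=240.0°: ρ3 = 0.1811;  centre 3 = (-0.0905, -0.1568, -0.1159)
eliminate P² terms by subtracting sphere 1 from 2 and 3
plane₁₂: -0.5631x+0.3136y+-0.0063z = -0.0030
Cramer: x(z) = 0.0053-0.0112z;  y(z) = 0.0000+0.0000z
into |P−centre ₁|² = l²: 1.0001z² + 0.2297z + -0.0312 = 0;  Δ = 0.1775;  z = -0.3255 or 0.0958 → z<0 root = -0.3255
x = 0.0090, y = 0.0000

(0.0090, 0.0000, -0.3255)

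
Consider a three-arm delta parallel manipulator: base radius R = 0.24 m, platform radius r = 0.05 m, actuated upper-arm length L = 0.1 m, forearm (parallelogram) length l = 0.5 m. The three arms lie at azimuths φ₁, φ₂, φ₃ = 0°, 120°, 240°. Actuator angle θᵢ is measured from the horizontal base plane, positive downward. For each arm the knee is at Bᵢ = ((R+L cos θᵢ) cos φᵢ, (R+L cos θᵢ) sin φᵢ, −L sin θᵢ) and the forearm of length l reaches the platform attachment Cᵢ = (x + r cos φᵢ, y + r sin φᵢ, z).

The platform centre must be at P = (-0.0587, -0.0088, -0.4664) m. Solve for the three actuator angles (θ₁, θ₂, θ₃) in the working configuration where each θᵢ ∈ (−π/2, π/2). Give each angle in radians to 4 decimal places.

φ1=0.0° → target in arm frame (-0.0587, -0.0088)
  A cos θ + B sin θ = C:  0.2487·cos θ + -0.4664·sin θ = -0.1973
  θ1 = atan2(B,A) + arccos(C/0.5286) = 0.8724
rotate P by −φ2: (0.0217, 0.0552, -0.4664)
  e−x'=0.1683;  (l²−L²−(e−x')²−y'²−z²)/2L = -0.0445
  θ2 = atan2(B,A) + arccos(C/0.4958) = 0.4361
arm 3 (φ=240.0°): x'=0.0370, y'=-0.0464
  e−x'=0.1530;  (l²−L²−(e−x')²−y'²−z²)/2L = -0.0155
  γ=atan2(-0.4664,0.1530)=-1.2538;  ψ=arccos(-0.0316)=1.6024;  θ3=γ+ψ≈0.3487

θ₁ = 0.8724, θ₂ = 0.4361, θ₃ = 0.3487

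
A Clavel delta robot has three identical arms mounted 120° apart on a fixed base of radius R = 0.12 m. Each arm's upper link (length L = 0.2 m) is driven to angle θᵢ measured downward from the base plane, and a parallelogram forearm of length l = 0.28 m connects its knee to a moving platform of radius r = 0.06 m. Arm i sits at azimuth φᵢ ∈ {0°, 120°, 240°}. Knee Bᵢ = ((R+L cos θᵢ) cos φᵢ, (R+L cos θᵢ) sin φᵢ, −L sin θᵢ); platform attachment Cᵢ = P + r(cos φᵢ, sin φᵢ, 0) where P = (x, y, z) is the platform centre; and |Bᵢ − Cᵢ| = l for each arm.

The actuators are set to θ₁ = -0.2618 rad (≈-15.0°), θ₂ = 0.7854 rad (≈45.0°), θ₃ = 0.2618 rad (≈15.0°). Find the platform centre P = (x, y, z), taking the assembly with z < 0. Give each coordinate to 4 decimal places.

(0.0695, -0.0476, -0.1541)

arm 1 at φ=0.0°: ρ1 = 0.2532;  O1 = (0.2532, 0.0000, 0.0518)
arm 2 at φ=120.0°: ρ2 = 0.2014;  O2 = (-0.1007, 0.1744, -0.1414)
arm 3 at φ=240.0°: ρ3 = 0.2532;  O3 = (-0.1266, -0.2193, -0.0518)
eliminate P² terms by subtracting sphere 1 from 2 and 3
linear system: -0.7078x+0.3489y = -0.0062−-0.3864z; -0.7596x+-0.4385y = 0.0000−-0.2071z
Cramer: x(z) = 0.0047-0.4200z;  y(z) = -0.0082+0.2553z
into |P−O₁|² = l²: 1.2416z² + 0.1010z + -0.0139 = 0;  Δ = 0.0794;  z = -0.1541 or 0.0728 → z<0 root = -0.1541
x = 0.0695, y = -0.0476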